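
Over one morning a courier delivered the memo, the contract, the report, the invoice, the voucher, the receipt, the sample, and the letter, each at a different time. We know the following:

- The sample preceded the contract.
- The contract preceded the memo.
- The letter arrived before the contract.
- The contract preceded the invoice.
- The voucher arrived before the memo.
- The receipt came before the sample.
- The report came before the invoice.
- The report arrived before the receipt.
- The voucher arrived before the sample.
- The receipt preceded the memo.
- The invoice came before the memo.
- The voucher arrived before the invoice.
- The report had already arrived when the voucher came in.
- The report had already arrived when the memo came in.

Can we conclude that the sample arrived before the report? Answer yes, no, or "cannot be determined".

Tracing the constraints gives the report → the receipt → the sample, so the report must come before the sample.
That means the sample cannot be before the report.

no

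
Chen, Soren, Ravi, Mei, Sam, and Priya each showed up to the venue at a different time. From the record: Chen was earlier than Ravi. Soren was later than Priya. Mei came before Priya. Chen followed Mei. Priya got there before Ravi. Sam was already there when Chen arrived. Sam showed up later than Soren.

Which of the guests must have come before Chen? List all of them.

Mei, Priya, Sam, Soren

Directly stated before Chen: Mei and Sam.
Priya reaches Chen via Priya → Soren → Sam → Chen.
Soren reaches Chen via Soren → Sam → Chen.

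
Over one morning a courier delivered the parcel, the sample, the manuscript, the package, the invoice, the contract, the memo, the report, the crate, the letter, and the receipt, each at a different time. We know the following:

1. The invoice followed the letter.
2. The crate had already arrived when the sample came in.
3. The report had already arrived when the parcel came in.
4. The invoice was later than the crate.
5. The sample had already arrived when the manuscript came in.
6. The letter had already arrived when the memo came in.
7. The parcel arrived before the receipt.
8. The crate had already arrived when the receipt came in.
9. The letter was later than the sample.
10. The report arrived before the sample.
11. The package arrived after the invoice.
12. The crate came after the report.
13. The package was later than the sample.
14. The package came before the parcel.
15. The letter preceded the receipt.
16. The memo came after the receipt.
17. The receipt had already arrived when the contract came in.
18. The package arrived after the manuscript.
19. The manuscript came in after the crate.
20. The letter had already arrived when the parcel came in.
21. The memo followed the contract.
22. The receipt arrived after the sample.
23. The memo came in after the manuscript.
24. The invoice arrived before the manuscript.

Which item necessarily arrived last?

the memo

Every other item has a chain of constraints placing it before the memo, so the memo is last.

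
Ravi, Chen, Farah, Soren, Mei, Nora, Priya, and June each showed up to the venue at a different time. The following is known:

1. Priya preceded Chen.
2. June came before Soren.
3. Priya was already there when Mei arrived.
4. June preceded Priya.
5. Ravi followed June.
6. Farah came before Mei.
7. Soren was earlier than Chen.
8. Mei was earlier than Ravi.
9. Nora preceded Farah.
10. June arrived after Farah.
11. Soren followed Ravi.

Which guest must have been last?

Chen

Every other guest has a chain of constraints placing them before Chen, so Chen is last.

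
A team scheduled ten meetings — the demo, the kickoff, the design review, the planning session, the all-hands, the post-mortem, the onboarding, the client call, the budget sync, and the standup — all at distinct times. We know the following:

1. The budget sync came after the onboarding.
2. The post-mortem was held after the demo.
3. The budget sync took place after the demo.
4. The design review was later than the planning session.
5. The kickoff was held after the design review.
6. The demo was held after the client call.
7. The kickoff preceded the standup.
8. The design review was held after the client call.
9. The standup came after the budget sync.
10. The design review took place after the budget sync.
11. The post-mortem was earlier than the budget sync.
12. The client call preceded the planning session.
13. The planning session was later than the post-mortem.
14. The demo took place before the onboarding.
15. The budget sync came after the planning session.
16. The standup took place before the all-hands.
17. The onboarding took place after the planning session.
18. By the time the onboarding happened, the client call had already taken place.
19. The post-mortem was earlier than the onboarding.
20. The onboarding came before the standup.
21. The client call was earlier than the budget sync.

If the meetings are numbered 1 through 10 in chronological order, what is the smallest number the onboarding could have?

5

The client call, the demo, the planning session, and the post-mortem must all come before the onboarding — 4 forced predecessors.
Nothing else is forced ahead of the onboarding, so its earliest slot is position 4 + 1 = 5.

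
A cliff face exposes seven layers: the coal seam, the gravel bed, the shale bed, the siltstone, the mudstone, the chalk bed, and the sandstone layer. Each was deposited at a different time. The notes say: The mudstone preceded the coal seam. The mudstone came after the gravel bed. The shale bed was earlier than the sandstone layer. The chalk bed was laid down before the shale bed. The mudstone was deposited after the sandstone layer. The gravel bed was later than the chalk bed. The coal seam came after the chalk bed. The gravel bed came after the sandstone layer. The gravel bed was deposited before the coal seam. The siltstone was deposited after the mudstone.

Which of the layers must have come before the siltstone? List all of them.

the chalk bed, the gravel bed, the mudstone, the sandstone layer, the shale bed

Directly stated before the siltstone: the mudstone.
The chalk bed reaches the siltstone via the chalk bed → the gravel bed → the mudstone → the siltstone.
The gravel bed reaches the siltstone via the gravel bed → the mudstone → the siltstone.
The sandstone layer reaches the siltstone via the sandstone layer → the mudstone → the siltstone.
Likewise the shale bed reaches the siltstone by chaining the stated constraints.
No chain forces the coal seam ahead of the siltstone.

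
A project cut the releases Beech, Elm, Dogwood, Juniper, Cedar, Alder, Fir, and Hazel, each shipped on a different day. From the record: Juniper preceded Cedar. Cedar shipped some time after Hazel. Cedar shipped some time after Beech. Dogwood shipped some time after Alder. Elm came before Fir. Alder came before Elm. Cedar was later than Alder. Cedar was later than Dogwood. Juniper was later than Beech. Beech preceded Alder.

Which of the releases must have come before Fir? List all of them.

Alder, Beech, Elm

Directly stated before Fir: Elm.
Alder reaches Fir via Alder → Elm → Fir.
Beech reaches Fir via Beech → Alder → Elm → Fir.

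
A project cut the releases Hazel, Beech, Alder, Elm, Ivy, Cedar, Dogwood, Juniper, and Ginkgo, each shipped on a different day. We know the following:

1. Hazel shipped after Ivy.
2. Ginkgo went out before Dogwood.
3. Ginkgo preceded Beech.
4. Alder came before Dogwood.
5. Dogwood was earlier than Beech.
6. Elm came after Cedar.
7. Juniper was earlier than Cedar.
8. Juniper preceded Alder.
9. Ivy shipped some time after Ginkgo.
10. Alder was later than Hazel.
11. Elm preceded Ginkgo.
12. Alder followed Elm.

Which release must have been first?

Juniper has a chain of constraints placing it before every other release, so Juniper must be first.

Juniper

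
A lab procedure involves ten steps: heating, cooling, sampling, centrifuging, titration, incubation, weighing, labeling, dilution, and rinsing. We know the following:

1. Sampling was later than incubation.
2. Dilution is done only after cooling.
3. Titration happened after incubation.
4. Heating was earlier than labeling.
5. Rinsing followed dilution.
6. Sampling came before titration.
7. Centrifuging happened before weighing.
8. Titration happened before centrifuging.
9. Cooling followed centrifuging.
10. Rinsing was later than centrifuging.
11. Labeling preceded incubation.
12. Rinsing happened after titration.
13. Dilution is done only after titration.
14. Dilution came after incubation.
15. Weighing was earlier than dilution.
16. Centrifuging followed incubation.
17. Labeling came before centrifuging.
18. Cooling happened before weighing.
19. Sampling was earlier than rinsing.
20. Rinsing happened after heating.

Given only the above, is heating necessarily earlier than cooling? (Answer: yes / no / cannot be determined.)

Chain the constraints: heating → labeling → centrifuging → cooling. Each link is directly stated, so heating comes before cooling.

yes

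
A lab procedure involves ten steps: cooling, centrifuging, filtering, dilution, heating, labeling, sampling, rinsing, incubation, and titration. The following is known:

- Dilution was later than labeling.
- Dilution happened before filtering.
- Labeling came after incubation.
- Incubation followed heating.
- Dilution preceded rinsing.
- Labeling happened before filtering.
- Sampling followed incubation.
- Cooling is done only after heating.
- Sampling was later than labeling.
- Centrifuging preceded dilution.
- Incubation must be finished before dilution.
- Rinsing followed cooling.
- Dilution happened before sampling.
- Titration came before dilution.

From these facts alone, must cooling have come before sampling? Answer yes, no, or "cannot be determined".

cannot be determined

No chain of stated constraints runs from cooling to sampling, and none runs from sampling to cooling either.
So the relative order of cooling and sampling is not fixed by the given facts.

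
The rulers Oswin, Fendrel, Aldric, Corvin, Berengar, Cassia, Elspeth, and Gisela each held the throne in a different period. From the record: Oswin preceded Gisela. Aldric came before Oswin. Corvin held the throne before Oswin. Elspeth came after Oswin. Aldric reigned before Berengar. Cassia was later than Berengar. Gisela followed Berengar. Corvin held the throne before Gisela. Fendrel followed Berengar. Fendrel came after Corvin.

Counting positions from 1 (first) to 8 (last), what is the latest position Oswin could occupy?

6

Oswin must come before Elspeth and Gisela — 2 rulers forced after them.
Everything else can be placed before Oswin in some valid order, so Oswin can sit as late as position 8 − 2 = 6.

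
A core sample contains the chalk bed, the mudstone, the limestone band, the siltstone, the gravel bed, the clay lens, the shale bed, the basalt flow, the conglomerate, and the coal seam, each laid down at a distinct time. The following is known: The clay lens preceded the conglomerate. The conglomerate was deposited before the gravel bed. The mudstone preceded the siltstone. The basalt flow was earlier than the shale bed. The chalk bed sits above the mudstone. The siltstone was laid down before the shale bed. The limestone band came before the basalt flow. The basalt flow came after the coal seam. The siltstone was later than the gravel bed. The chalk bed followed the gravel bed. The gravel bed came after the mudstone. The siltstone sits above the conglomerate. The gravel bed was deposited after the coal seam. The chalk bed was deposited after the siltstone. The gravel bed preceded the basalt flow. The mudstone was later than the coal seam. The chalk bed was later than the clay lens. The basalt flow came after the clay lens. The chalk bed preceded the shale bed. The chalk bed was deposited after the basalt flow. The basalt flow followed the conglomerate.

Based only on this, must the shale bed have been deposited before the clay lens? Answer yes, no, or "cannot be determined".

no

Tracing the constraints gives the clay lens → the basalt flow → the shale bed, so the clay lens must come before the shale bed.
That means the shale bed cannot be before the clay lens.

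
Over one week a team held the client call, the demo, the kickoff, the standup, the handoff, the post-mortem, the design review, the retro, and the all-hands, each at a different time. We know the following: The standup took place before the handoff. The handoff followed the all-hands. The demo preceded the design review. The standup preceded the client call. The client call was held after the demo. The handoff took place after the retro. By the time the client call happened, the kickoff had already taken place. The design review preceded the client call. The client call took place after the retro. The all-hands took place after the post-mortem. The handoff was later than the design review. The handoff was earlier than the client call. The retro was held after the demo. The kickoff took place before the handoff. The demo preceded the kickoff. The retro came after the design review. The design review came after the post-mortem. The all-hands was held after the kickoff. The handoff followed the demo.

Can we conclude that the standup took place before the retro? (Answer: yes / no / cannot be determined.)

cannot be determined

No chain of stated constraints runs from the standup to the retro, and none runs from the retro to the standup either.
So the relative order of the standup and the retro is not fixed by the given facts.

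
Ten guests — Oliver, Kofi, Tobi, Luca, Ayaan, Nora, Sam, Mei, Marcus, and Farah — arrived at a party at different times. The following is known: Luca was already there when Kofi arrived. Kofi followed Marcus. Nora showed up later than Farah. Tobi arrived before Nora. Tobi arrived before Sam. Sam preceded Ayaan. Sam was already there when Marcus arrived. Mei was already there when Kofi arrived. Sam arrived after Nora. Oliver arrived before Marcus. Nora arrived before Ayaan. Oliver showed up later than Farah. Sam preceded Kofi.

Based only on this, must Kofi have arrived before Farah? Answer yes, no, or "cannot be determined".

no

Tracing the constraints gives Farah → Oliver → Marcus → Kofi, so Farah must come before Kofi.
That means Kofi cannot be before Farah.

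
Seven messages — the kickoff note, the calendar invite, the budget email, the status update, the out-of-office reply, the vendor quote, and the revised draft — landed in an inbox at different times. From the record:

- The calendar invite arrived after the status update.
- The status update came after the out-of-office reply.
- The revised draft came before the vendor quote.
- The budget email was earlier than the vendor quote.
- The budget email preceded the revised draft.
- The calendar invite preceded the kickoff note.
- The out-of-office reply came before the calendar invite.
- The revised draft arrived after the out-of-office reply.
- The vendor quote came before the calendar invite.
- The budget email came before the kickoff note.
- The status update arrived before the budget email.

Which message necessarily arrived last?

Every other message has a chain of constraints placing it before the kickoff note, so the kickoff note is last.

the kickoff note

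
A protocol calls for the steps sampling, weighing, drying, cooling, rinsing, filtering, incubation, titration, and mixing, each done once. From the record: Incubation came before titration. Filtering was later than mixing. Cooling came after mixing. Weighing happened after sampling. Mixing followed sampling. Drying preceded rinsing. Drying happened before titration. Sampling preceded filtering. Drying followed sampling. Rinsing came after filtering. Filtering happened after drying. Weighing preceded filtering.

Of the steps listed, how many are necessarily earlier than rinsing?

5

Directly stated before rinsing: drying and filtering.
Mixing reaches rinsing via mixing → filtering → rinsing.
Sampling reaches rinsing via sampling → filtering → rinsing.
Weighing reaches rinsing via weighing → filtering → rinsing.
No chain forces cooling (or any of the others) ahead of rinsing.
That's drying, filtering, mixing, sampling, and weighing — 5 in all.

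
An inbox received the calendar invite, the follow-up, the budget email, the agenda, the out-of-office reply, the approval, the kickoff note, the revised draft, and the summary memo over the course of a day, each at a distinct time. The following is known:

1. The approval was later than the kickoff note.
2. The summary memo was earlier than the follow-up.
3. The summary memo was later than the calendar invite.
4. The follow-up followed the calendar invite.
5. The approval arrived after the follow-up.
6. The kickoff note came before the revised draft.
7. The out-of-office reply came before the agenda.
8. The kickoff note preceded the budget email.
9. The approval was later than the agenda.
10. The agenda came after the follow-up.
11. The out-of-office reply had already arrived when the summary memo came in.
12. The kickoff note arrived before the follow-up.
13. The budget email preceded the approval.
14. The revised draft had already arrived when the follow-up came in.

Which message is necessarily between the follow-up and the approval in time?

the agenda

Tracing the constraints gives the follow-up → the agenda → the approval, so the agenda sits after the follow-up and before the approval.
No other message is forced both after the follow-up and before the approval.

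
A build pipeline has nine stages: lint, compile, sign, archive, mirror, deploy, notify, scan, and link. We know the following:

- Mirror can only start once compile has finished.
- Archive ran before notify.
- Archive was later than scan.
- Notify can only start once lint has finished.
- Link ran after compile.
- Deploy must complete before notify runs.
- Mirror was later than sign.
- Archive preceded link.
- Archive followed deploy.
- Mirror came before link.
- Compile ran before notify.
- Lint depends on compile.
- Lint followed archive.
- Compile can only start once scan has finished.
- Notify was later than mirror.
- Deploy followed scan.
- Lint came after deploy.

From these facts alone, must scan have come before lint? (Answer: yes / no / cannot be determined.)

Chain the constraints: scan → deploy → lint. Each link is directly stated, so scan comes before lint.

yes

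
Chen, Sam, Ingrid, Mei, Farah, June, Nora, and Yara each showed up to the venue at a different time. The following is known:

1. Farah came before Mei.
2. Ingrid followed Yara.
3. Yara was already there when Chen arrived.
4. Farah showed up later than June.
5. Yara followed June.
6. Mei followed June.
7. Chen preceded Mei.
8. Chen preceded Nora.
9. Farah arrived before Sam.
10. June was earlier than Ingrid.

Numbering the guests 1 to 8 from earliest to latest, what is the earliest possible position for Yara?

June must come before Yara — 1 forced predecessor.
Nothing else is forced ahead of Yara, so their earliest slot is position 1 + 1 = 2.

2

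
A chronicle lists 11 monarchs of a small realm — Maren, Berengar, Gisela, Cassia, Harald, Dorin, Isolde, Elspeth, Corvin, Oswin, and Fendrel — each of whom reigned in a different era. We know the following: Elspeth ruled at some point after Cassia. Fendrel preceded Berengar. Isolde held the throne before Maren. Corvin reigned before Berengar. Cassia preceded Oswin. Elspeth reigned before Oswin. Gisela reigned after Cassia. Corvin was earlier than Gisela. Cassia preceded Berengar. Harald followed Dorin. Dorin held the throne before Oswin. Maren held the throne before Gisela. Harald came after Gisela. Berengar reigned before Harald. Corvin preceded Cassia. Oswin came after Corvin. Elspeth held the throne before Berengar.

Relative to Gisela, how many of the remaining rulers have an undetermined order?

5

Forced before Gisela: Cassia, Corvin, Isolde, and Maren; forced after Gisela: Harald.
That leaves Berengar, Dorin, Elspeth, Fendrel, and Oswin with no forced order relative to Gisela — 5.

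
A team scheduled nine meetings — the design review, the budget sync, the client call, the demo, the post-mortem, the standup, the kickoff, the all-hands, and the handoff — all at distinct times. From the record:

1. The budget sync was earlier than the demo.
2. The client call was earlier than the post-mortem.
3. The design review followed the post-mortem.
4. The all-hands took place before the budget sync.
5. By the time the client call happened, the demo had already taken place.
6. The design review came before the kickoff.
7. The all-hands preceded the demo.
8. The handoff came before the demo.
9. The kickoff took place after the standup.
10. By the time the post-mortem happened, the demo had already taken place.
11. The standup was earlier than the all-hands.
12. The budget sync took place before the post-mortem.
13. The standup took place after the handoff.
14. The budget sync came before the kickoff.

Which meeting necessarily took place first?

The handoff has a chain of constraints placing it before every other meeting, so the handoff must be first.

the handoff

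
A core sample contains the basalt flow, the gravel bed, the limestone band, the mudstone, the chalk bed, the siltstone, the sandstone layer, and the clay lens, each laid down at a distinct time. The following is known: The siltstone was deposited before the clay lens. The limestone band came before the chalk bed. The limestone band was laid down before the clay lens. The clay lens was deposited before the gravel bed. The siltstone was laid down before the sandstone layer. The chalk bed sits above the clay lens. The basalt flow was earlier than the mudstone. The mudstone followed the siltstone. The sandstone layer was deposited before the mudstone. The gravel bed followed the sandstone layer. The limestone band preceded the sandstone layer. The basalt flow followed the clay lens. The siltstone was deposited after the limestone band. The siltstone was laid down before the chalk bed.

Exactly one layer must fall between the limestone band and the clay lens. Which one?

Tracing the constraints gives the limestone band → the siltstone → the clay lens, so the siltstone sits after the limestone band and before the clay lens.
No other layer is forced both after the limestone band and before the clay lens.

the siltstone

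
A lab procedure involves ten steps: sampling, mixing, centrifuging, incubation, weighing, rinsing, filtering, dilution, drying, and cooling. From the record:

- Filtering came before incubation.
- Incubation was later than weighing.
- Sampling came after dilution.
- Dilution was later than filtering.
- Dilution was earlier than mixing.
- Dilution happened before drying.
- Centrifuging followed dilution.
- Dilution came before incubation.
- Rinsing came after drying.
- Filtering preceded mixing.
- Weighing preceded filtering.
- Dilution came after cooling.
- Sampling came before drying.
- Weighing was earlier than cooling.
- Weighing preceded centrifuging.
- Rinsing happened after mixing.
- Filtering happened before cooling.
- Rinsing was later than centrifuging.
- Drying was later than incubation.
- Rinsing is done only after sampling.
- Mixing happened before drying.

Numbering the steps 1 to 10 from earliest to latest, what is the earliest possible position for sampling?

5

Cooling, dilution, filtering, and weighing must all come before sampling — 4 forced predecessors.
Nothing else is forced ahead of sampling, so its earliest slot is position 4 + 1 = 5.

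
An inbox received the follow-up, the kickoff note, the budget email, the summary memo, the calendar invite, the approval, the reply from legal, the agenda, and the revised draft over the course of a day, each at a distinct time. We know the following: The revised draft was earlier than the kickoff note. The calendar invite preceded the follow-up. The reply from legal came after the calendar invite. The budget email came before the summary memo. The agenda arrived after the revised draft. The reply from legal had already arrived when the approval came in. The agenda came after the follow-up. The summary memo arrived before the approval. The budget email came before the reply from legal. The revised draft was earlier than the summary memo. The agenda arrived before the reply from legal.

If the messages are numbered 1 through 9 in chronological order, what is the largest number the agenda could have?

The agenda must come before the approval and the reply from legal — 2 messages forced after it.
Everything else can be placed before the agenda in some valid order, so the agenda can sit as late as position 9 − 2 = 7.

7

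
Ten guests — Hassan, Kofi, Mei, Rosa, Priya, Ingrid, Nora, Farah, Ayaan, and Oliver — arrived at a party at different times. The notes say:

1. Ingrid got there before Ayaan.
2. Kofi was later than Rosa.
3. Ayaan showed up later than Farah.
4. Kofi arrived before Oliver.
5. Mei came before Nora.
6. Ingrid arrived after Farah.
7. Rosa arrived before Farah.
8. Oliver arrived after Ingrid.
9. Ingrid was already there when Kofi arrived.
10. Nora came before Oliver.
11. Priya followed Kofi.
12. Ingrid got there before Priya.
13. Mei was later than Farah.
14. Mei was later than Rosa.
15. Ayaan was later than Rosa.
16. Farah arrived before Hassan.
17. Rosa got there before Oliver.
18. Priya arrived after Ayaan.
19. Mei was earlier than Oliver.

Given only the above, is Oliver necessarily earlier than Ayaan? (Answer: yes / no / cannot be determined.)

cannot be determined

No chain of stated constraints runs from Oliver to Ayaan, and none runs from Ayaan to Oliver either.
So the relative order of Oliver and Ayaan is not fixed by the given facts.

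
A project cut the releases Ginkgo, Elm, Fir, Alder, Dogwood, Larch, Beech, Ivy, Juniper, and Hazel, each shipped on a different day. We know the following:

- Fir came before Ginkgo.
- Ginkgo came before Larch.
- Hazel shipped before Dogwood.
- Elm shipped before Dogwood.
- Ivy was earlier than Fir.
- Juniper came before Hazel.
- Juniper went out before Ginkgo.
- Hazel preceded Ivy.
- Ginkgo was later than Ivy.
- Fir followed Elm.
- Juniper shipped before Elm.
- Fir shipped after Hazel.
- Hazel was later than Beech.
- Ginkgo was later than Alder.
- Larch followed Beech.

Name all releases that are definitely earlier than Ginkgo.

Directly stated before Ginkgo: Alder, Fir, Ivy, and Juniper.
Beech reaches Ginkgo via Beech → Hazel → Fir → Ginkgo.
Elm reaches Ginkgo via Elm → Fir → Ginkgo.
Hazel reaches Ginkgo via Hazel → Fir → Ginkgo.
No chain forces Larch (or any of the others) ahead of Ginkgo.

Alder, Beech, Elm, Fir, Hazel, Ivy, Juniper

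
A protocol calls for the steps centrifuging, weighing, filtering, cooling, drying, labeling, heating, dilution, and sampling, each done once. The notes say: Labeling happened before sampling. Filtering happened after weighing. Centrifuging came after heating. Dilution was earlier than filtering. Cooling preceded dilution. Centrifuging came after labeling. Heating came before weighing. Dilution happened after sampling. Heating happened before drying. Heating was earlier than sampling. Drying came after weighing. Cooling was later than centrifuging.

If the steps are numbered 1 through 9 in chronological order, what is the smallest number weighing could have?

Heating must come before weighing — 1 forced predecessor.
Nothing else is forced ahead of weighing, so its earliest slot is position 1 + 1 = 2.

2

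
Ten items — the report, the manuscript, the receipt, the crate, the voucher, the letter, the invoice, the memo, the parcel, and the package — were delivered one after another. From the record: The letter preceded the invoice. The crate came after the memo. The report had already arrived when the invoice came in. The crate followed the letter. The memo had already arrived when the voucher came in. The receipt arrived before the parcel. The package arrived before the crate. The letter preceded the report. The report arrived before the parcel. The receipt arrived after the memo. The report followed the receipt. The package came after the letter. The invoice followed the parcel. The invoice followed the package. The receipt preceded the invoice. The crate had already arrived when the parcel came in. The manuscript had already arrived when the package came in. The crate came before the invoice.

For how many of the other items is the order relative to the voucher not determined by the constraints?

8

Forced before the voucher: the memo.
That leaves the crate, the invoice, the letter, the manuscript, the package, the parcel, the receipt, and the report with no forced order relative to the voucher — 8.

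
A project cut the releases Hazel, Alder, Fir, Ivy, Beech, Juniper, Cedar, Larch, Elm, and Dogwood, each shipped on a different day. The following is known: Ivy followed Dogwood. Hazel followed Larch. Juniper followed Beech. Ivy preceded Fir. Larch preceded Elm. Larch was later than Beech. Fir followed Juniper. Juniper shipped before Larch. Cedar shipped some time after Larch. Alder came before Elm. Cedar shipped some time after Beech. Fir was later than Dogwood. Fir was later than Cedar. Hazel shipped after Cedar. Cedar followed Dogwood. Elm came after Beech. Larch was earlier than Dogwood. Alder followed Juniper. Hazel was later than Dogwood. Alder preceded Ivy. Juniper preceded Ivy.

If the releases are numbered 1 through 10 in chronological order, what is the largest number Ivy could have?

9

Ivy must come before Fir — 1 release forced after it.
Everything else can be placed before Ivy in some valid order, so Ivy can sit as late as position 10 − 1 = 9.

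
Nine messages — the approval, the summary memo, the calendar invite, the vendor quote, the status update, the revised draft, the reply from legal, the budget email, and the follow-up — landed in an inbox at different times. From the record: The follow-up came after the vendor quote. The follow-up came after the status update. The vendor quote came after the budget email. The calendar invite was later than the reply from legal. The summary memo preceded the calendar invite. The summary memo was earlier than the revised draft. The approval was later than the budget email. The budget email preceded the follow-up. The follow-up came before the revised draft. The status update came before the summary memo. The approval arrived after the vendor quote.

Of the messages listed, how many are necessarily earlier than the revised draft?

5

Directly stated before the revised draft: the follow-up and the summary memo.
The budget email reaches the revised draft via the budget email → the follow-up → the revised draft.
The status update reaches the revised draft via the status update → the summary memo → the revised draft.
The vendor quote reaches the revised draft via the vendor quote → the follow-up → the revised draft.
No chain forces the approval (or any of the others) ahead of the revised draft.
That's the budget email, the follow-up, the status update, the summary memo, and the vendor quote — 5 in all.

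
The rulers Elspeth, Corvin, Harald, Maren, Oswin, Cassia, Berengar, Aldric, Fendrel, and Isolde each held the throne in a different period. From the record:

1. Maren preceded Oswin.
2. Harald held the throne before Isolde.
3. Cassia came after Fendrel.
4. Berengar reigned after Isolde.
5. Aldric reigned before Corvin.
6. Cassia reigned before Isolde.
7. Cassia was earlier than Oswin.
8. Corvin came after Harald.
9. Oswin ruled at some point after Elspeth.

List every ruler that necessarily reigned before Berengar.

Cassia, Fendrel, Harald, Isolde

Directly stated before Berengar: Isolde.
Cassia reaches Berengar via Cassia → Isolde → Berengar.
Fendrel reaches Berengar via Fendrel → Cassia → Isolde → Berengar.
Harald reaches Berengar via Harald → Isolde → Berengar.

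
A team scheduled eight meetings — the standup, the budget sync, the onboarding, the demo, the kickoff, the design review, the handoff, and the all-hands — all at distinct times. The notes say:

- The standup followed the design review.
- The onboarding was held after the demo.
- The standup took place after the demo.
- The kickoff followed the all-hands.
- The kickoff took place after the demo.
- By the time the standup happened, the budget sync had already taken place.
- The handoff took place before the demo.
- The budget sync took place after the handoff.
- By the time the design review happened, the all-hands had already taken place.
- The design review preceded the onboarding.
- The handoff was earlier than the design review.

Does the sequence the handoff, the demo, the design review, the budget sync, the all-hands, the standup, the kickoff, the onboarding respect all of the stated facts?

no

The constraints require the all-hands before the design review, but in the proposed sequence the design review appears ahead of the all-hands. That one violation is enough.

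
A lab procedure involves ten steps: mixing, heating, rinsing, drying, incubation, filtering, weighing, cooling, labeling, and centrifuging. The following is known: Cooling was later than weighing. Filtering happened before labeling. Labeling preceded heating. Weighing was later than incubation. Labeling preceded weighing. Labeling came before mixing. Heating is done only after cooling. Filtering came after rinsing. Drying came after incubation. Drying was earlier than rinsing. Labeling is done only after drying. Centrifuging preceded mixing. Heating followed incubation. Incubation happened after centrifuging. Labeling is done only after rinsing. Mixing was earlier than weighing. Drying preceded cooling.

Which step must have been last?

Every other step has a chain of constraints placing it before heating, so heating is last.

heating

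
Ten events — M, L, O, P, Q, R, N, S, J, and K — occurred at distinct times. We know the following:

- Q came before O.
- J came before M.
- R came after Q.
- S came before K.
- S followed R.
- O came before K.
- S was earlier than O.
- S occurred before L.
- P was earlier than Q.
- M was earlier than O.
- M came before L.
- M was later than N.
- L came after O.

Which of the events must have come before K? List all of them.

Directly stated before K: O and S.
J reaches K via J → M → O → K.
M reaches K via M → O → K.
N reaches K via N → M → O → K.
Likewise P, Q, and R each reach K by chaining the stated constraints.

J, M, N, O, P, Q, R, S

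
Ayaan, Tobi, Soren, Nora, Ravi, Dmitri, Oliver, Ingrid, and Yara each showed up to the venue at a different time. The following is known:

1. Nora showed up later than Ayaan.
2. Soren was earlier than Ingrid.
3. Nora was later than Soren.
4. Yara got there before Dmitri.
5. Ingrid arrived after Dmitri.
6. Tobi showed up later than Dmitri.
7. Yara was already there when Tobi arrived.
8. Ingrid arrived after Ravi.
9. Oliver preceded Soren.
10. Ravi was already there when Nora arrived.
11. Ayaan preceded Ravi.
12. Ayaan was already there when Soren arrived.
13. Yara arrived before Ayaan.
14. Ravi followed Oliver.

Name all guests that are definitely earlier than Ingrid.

Ayaan, Dmitri, Oliver, Ravi, Soren, Yara

Directly stated before Ingrid: Dmitri, Ravi, and Soren.
Ayaan reaches Ingrid via Ayaan → Soren → Ingrid.
Oliver reaches Ingrid via Oliver → Soren → Ingrid.
Yara reaches Ingrid via Yara → Dmitri → Ingrid.
No chain forces Nora (or any of the others) ahead of Ingrid.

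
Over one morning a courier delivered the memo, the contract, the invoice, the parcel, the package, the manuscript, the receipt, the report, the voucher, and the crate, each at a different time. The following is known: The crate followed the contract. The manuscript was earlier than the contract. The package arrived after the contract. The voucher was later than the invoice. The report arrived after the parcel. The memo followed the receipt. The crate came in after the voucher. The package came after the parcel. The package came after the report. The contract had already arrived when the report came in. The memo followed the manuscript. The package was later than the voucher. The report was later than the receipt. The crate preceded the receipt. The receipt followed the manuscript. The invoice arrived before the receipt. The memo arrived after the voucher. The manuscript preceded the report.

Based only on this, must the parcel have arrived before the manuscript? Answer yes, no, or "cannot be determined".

No chain of stated constraints runs from the parcel to the manuscript, and none runs from the manuscript to the parcel either.
So the relative order of the parcel and the manuscript is not fixed by the given facts.

cannot be determined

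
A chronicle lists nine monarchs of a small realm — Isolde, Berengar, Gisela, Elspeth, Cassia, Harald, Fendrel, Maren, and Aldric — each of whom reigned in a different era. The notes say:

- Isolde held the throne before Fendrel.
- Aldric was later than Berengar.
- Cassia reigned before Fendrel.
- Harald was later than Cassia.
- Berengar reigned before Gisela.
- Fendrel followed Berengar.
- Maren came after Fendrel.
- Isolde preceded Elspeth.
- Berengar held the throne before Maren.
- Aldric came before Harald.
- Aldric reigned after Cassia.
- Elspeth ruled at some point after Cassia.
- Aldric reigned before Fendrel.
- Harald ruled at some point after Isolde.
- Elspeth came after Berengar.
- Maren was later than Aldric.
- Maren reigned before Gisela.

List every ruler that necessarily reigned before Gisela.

Directly stated before Gisela: Berengar and Maren.
Aldric reaches Gisela via Aldric → Maren → Gisela.
Cassia reaches Gisela via Cassia → Fendrel → Maren → Gisela.
Fendrel reaches Gisela via Fendrel → Maren → Gisela.
Likewise Isolde reaches Gisela by chaining the stated constraints.

Aldric, Berengar, Cassia, Fendrel, Isolde, Maren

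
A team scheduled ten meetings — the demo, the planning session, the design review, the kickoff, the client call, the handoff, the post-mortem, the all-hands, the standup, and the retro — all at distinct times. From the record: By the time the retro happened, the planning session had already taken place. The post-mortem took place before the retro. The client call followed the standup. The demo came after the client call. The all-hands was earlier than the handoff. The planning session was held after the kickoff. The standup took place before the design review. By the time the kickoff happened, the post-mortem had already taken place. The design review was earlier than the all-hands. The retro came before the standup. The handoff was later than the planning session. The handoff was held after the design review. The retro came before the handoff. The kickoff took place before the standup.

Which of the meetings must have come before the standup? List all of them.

Directly stated before the standup: the kickoff and the retro.
The planning session reaches the standup via the planning session → the retro → the standup.
The post-mortem reaches the standup via the post-mortem → the kickoff → the standup.

the kickoff, the planning session, the post-mortem, the retro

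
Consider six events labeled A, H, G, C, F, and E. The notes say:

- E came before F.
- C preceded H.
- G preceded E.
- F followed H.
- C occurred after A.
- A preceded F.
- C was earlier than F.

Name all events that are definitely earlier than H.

Directly stated before H: C.
A reaches H via A → C → H.
No chain forces E (or any of the others) ahead of H.

A, C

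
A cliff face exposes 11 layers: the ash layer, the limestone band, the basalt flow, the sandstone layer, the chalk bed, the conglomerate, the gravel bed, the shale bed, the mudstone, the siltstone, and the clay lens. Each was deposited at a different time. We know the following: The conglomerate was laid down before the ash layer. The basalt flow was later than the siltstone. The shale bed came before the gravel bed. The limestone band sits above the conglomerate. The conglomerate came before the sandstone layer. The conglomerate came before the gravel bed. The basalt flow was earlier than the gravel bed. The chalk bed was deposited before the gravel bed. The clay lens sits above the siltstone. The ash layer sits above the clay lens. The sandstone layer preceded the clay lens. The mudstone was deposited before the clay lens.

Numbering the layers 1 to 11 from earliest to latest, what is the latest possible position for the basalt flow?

The basalt flow must come before the gravel bed — 1 layer forced after it.
Everything else can be placed before the basalt flow in some valid order, so the basalt flow can sit as late as position 11 − 1 = 10.

10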